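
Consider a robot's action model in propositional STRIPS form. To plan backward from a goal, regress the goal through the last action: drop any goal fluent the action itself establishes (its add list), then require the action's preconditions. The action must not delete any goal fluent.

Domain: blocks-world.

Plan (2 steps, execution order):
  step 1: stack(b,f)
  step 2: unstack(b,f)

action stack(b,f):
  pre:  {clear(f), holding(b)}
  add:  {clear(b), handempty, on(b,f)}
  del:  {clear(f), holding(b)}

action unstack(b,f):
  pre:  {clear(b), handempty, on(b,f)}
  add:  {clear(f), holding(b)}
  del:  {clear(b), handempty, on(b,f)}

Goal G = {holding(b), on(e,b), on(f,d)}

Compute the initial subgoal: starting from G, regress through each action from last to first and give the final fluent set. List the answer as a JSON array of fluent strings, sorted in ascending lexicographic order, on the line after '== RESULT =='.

Regress step by step:
  through step 2 (unstack(b,f)): drop {holding(b)}, keep {on(e,b), on(f,d)}, require {clear(b), handempty, on(b,f)}
    → {clear(b), handempty, on(b,f), on(e,b), on(f,d)}
  through step 1 (stack(b,f)): drop {clear(b), handempty, on(b,f)}, keep {on(e,b), on(f,d)}, require {clear(f), holding(b)}
    → {clear(f), holding(b), on(e,b), on(f,d)}

== RESULT ==
["clear(f)", "holding(b)", "on(e,b)", "on(f,d)"]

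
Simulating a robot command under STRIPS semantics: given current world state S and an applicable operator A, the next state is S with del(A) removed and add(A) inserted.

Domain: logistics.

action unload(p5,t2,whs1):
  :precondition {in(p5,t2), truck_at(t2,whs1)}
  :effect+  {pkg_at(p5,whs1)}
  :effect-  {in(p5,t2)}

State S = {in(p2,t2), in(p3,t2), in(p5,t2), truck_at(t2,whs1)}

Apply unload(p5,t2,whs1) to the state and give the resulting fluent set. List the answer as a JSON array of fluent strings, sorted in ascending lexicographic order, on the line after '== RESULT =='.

Progress:
  pre ⊆ S: {in(p5,t2), truck_at(t2,whs1)} ⊆ S  — applicable
  S \ del = {in(p2,t2), in(p3,t2), truck_at(t2,whs1)}
  ∪ add   = {in(p2,t2), in(p3,t2), pkg_at(p5,whs1), truck_at(t2,whs1)}

== RESULT ==
["in(p2,t2)", "in(p3,t2)", "pkg_at(p5,whs1)", "truck_at(t2,whs1)"]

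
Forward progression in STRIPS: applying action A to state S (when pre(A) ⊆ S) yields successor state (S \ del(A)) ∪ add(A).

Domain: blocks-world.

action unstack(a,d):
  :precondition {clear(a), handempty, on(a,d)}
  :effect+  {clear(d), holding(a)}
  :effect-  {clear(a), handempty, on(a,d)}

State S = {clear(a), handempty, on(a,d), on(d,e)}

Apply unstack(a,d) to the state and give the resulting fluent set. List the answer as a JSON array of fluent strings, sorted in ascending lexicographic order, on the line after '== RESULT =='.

Progress:
  pre ⊆ S: {clear(a), handempty, on(a,d)} ⊆ S  — applicable
  S \ del = {on(d,e)}
  ∪ add   = {clear(d), holding(a), on(d,e)}

== RESULT ==
["clear(d)", "holding(a)", "on(d,e)"]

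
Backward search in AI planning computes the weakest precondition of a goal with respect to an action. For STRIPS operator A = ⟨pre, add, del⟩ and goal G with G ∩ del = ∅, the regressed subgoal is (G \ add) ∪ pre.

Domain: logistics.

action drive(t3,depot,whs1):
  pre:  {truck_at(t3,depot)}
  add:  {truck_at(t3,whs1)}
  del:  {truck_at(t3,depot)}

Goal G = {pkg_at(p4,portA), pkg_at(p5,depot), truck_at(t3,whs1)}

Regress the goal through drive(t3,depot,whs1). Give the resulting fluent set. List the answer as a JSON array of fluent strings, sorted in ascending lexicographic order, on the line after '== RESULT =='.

Compute (G \ add) ∪ pre:
  G ∩ del = {}  (empty — regression defined)
  G \ add = {pkg_at(p4,portA), pkg_at(p5,depot), truck_at(t3,whs1)} \ {truck_at(t3,whs1)} = {pkg_at(p4,portA), pkg_at(p5,depot)}
  ∪ pre   = {pkg_at(p4,portA), pkg_at(p5,depot)} ∪ {truck_at(t3,depot)}
          = {pkg_at(p4,portA), pkg_at(p5,depot), truck_at(t3,depot)}

== RESULT ==
["pkg_at(p4,portA)", "pkg_at(p5,depot)", "truck_at(t3,depot)"]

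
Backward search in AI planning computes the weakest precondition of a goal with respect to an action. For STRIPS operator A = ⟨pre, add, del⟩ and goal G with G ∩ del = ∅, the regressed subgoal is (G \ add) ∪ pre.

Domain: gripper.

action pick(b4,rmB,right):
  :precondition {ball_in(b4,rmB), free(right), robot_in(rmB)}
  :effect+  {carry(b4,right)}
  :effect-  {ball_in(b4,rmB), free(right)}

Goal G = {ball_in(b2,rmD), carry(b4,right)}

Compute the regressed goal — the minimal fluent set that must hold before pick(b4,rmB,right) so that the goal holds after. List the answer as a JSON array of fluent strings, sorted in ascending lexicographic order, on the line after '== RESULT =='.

Compute (G \ add) ∪ pre:
  G ∩ del = {}  (empty — regression defined)
  G \ add = {ball_in(b2,rmD), carry(b4,right)} \ {carry(b4,right)} = {ball_in(b2,rmD)}
  ∪ pre   = {ball_in(b2,rmD)} ∪ {ball_in(b4,rmB), free(right), robot_in(rmB)}
          = {ball_in(b2,rmD), ball_in(b4,rmB), free(right), robot_in(rmB)}

== RESULT ==
["ball_in(b2,rmD)", "ball_in(b4,rmB)", "free(right)", "robot_in(rmB)"]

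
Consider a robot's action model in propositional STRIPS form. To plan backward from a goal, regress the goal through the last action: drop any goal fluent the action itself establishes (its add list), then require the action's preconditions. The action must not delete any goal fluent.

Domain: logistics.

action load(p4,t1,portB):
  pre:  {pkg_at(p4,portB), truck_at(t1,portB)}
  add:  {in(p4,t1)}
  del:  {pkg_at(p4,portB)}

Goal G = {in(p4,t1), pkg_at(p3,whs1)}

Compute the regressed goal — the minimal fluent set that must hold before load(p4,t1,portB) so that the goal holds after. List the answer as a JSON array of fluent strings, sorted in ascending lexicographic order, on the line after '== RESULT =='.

Compute (G \ add) ∪ pre:
  G ∩ del = {}  (empty — regression defined)
  G \ add = {in(p4,t1), pkg_at(p3,whs1)} \ {in(p4,t1)} = {pkg_at(p3,whs1)}
  ∪ pre   = {pkg_at(p3,whs1)} ∪ {pkg_at(p4,portB), truck_at(t1,portB)}
          = {pkg_at(p3,whs1), pkg_at(p4,portB), truck_at(t1,portB)}

== RESULT ==
["pkg_at(p3,whs1)", "pkg_at(p4,portB)", "truck_at(t1,portB)"]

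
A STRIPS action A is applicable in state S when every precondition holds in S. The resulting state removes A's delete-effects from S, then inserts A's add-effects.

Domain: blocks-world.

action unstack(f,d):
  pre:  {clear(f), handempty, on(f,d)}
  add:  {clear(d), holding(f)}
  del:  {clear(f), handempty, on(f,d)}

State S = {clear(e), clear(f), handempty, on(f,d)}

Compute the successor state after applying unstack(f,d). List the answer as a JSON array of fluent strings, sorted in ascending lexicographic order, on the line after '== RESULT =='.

Progress:
  pre ⊆ S: {clear(f), handempty, on(f,d)} ⊆ S  — applicable
  S \ del = {clear(e)}
  ∪ add   = {clear(d), clear(e), holding(f)}

== RESULT ==
["clear(d)", "clear(e)", "holding(f)"]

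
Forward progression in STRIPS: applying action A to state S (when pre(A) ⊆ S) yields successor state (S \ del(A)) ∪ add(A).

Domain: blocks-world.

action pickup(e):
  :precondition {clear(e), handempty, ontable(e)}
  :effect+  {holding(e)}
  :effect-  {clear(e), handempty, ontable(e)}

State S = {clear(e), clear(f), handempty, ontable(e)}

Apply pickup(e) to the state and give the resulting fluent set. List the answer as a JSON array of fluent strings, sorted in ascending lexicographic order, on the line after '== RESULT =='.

Progress:
  pre ⊆ S: {clear(e), handempty, ontable(e)} ⊆ S  — applicable
  S \ del = {clear(f)}
  ∪ add   = {clear(f), holding(e)}

== RESULT ==
["clear(f)", "holding(e)"]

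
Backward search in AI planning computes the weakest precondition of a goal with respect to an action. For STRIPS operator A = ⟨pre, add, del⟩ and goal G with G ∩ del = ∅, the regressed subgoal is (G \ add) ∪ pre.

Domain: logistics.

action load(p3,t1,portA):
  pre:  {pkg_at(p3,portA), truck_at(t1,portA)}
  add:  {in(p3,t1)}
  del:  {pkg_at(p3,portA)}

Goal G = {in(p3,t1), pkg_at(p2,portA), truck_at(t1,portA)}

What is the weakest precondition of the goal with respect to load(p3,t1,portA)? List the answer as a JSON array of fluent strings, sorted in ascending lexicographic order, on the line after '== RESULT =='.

Regress:
  G ∩ del = {}  (empty — regression defined)
  G \ add = {in(p3,t1), pkg_at(p2,portA), truck_at(t1,portA)} \ {in(p3,t1)} = {pkg_at(p2,portA), truck_at(t1,portA)}
  ∪ pre   = {pkg_at(p2,portA), truck_at(t1,portA)} ∪ {pkg_at(p3,portA), truck_at(t1,portA)}
          = {pkg_at(p2,portA), pkg_at(p3,portA), truck_at(t1,portA)}

== RESULT ==
["pkg_at(p2,portA)", "pkg_at(p3,portA)", "truck_at(t1,portA)"]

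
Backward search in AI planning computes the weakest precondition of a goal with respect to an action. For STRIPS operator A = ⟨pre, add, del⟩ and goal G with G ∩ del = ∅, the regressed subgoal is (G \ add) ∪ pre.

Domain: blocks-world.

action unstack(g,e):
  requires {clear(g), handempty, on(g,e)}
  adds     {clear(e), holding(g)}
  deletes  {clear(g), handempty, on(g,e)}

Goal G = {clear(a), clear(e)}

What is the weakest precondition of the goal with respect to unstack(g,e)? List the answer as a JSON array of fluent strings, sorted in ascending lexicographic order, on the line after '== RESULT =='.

Regress:
  G ∩ del = {}  (empty — regression defined)
  G \ add = {clear(a), clear(e)} \ {clear(e), holding(g)} = {clear(a)}
  ∪ pre   = {clear(a)} ∪ {clear(g), handempty, on(g,e)}
          = {clear(a), clear(g), handempty, on(g,e)}

== RESULT ==
["clear(a)", "clear(g)", "handempty", "on(g,e)"]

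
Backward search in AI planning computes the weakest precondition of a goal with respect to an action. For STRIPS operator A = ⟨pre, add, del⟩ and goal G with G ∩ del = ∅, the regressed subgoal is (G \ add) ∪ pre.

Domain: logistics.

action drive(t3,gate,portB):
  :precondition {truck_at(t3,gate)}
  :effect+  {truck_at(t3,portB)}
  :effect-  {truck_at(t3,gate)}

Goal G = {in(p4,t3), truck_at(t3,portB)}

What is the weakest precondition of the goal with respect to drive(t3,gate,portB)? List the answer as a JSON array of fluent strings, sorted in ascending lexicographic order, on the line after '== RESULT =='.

Compute (G \ add) ∪ pre:
  G ∩ del = {}  (empty — regression defined)
  G \ add = {in(p4,t3), truck_at(t3,portB)} \ {truck_at(t3,portB)} = {in(p4,t3)}
  ∪ pre   = {in(p4,t3)} ∪ {truck_at(t3,gate)}
          = {in(p4,t3), truck_at(t3,gate)}

== RESULT ==
["in(p4,t3)", "truck_at(t3,gate)"]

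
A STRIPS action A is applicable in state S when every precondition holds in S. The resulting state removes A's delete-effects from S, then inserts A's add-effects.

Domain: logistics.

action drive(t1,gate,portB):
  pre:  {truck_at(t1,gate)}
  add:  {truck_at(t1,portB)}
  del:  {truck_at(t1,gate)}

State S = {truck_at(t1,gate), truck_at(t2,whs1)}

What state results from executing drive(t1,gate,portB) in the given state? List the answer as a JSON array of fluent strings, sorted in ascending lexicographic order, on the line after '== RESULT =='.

Compute (S \ del) ∪ add:
  pre ⊆ S: {truck_at(t1,gate)} ⊆ S  — applicable
  S \ del = {truck_at(t2,whs1)}
  ∪ add   = {truck_at(t1,portB), truck_at(t2,whs1)}

== RESULT ==
["truck_at(t1,portB)", "truck_at(t2,whs1)"]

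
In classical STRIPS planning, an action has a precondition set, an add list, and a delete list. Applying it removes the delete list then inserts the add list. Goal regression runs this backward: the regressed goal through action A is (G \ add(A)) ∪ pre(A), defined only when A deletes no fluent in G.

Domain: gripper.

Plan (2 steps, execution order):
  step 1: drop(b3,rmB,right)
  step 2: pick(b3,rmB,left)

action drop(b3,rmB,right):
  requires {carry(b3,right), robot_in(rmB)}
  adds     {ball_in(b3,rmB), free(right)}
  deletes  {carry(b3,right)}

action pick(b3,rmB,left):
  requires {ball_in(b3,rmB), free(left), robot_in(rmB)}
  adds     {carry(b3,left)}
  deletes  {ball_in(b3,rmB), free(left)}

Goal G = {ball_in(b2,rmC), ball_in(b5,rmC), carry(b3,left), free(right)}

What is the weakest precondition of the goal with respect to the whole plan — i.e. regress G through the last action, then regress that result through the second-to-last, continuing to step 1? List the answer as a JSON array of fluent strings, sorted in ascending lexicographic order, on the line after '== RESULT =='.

Work backward from the goal:
  through step 2 (pick(b3,rmB,left)): drop {carry(b3,left)}, keep {ball_in(b2,rmC), ball_in(b5,rmC), free(right)}, require {ball_in(b3,rmB), free(left), robot_in(rmB)}
    → {ball_in(b2,rmC), ball_in(b3,rmB), ball_in(b5,rmC), free(left), free(right), robot_in(rmB)}
  through step 1 (drop(b3,rmB,right)): drop {ball_in(b3,rmB), free(right)}, keep {ball_in(b2,rmC), ball_in(b5,rmC), free(left), robot_in(rmB)}, require {carry(b3,right), robot_in(rmB)}
    → {ball_in(b2,rmC), ball_in(b5,rmC), carry(b3,right), free(left), robot_in(rmB)}

== RESULT ==
["ball_in(b2,rmC)", "ball_in(b5,rmC)", "carry(b3,right)", "free(left)", "robot_in(rmB)"]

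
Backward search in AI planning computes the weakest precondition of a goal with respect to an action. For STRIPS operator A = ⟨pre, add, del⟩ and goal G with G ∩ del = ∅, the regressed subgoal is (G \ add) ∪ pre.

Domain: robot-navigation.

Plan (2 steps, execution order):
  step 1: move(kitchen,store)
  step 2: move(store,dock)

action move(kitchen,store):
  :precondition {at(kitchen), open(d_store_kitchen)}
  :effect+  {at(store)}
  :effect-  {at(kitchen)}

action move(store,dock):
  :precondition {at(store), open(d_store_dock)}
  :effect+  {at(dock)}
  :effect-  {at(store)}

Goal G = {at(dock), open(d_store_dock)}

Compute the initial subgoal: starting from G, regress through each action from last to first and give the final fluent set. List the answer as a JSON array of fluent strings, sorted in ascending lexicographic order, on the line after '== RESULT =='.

Work backward from the goal:
  through step 2 (move(store,dock)): drop {at(dock)}, keep {open(d_store_dock)}, require {at(store), open(d_store_dock)}
    → {at(store), open(d_store_dock)}
  through step 1 (move(kitchen,store)): drop {at(store)}, keep {open(d_store_dock)}, require {at(kitchen), open(d_store_kitchen)}
    → {at(kitchen), open(d_store_dock), open(d_store_kitchen)}

== RESULT ==
["at(kitchen)", "open(d_store_dock)", "open(d_store_kitchen)"]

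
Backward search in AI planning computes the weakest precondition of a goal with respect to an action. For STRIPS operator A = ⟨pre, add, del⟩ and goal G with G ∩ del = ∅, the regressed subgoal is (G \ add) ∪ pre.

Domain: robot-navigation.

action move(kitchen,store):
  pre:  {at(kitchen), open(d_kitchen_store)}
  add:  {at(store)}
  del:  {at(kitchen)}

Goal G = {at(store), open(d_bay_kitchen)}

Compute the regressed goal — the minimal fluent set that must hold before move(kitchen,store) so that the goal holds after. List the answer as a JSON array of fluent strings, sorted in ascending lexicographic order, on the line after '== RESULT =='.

Regress:
  G ∩ del = {}  (empty — regression defined)
  G \ add = {at(store), open(d_bay_kitchen)} \ {at(store)} = {open(d_bay_kitchen)}
  ∪ pre   = {open(d_bay_kitchen)} ∪ {at(kitchen), open(d_kitchen_store)}
          = {at(kitchen), open(d_bay_kitchen), open(d_kitchen_store)}

== RESULT ==
["at(kitchen)", "open(d_bay_kitchen)", "open(d_kitchen_store)"]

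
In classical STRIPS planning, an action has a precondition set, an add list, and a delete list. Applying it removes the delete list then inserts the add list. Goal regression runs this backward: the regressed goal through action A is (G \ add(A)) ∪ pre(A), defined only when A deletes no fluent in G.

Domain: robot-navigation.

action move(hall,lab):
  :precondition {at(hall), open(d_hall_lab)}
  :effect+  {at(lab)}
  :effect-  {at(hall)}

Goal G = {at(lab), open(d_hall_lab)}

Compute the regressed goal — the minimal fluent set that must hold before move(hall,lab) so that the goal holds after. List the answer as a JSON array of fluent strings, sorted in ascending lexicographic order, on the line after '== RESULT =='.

Compute (G \ add) ∪ pre:
  G ∩ del = {}  (empty — regression defined)
  G \ add = {at(lab), open(d_hall_lab)} \ {at(lab)} = {open(d_hall_lab)}
  ∪ pre   = {open(d_hall_lab)} ∪ {at(hall), open(d_hall_lab)}
          = {at(hall), open(d_hall_lab)}

== RESULT ==
["at(hall)", "open(d_hall_lab)"]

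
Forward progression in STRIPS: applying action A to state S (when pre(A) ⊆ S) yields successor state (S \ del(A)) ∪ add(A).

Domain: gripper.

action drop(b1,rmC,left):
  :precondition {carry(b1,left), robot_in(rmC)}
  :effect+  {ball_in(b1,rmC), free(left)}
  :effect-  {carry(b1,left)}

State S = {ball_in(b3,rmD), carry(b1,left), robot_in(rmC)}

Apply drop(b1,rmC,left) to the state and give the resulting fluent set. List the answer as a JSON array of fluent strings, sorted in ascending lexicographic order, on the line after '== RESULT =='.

Progress:
  pre ⊆ S: {carry(b1,left), robot_in(rmC)} ⊆ S  — applicable
  S \ del = {ball_in(b3,rmD), robot_in(rmC)}
  ∪ add   = {ball_in(b1,rmC), ball_in(b3,rmD), free(left), robot_in(rmC)}

== RESULT ==
["ball_in(b1,rmC)", "ball_in(b3,rmD)", "free(left)", "robot_in(rmC)"]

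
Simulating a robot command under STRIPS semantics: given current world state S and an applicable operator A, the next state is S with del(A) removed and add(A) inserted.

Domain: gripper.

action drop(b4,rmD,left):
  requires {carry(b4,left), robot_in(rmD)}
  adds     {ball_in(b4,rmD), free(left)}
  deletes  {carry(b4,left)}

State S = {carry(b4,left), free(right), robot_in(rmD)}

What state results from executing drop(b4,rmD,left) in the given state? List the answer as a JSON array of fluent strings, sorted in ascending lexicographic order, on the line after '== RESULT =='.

Progress:
  pre ⊆ S: {carry(b4,left), robot_in(rmD)} ⊆ S  — applicable
  S \ del = {free(right), robot_in(rmD)}
  ∪ add   = {ball_in(b4,rmD), free(left), free(right), robot_in(rmD)}

== RESULT ==
["ball_in(b4,rmD)", "free(left)", "free(right)", "robot_in(rmD)"]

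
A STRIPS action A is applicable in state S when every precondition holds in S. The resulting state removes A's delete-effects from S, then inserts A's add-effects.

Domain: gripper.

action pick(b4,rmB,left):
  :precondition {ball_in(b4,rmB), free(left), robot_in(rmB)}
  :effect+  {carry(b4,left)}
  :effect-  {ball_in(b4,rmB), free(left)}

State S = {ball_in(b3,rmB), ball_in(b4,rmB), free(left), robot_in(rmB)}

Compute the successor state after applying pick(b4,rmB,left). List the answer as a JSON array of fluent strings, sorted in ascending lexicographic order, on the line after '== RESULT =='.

Compute (S \ del) ∪ add:
  pre ⊆ S: {ball_in(b4,rmB), free(left), robot_in(rmB)} ⊆ S  — applicable
  S \ del = {ball_in(b3,rmB), robot_in(rmB)}
  ∪ add   = {ball_in(b3,rmB), carry(b4,left), robot_in(rmB)}

== RESULT ==
["ball_in(b3,rmB)", "carry(b4,left)", "robot_in(rmB)"]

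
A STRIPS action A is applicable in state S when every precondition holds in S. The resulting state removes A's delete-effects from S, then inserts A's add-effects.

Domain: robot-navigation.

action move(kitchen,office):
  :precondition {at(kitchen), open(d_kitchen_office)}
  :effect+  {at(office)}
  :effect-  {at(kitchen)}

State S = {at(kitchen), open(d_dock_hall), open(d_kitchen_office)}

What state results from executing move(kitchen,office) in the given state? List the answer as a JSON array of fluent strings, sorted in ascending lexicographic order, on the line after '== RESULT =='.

Progress:
  pre ⊆ S: {at(kitchen), open(d_kitchen_office)} ⊆ S  — applicable
  S \ del = {open(d_dock_hall), open(d_kitchen_office)}
  ∪ add   = {at(office), open(d_dock_hall), open(d_kitchen_office)}

== RESULT ==
["at(office)", "open(d_dock_hall)", "open(d_kitchen_office)"]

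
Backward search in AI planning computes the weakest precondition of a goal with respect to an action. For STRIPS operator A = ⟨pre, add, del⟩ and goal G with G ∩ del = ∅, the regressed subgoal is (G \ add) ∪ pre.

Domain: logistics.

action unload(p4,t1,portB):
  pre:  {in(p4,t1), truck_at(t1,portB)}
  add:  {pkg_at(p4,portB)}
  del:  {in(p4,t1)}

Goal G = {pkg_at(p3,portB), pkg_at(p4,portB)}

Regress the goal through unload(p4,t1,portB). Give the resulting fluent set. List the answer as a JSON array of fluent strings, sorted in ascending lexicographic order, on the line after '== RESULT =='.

Compute (G \ add) ∪ pre:
  G ∩ del = {}  (empty — regression defined)
  G \ add = {pkg_at(p3,portB), pkg_at(p4,portB)} \ {pkg_at(p4,portB)} = {pkg_at(p3,portB)}
  ∪ pre   = {pkg_at(p3,portB)} ∪ {in(p4,t1), truck_at(t1,portB)}
          = {in(p4,t1), pkg_at(p3,portB), truck_at(t1,portB)}

== RESULT ==
["in(p4,t1)", "pkg_at(p3,portB)", "truck_at(t1,portB)"]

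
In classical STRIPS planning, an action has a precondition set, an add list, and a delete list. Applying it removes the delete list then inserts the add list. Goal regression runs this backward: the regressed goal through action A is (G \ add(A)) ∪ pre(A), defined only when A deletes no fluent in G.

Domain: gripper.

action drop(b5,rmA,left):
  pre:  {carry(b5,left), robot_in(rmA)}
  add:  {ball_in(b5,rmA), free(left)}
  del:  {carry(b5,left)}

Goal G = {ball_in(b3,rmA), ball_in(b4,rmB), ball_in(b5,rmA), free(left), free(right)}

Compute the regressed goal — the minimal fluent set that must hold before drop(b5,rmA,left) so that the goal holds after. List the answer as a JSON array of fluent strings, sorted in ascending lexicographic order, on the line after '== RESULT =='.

Compute (G \ add) ∪ pre:
  G ∩ del = {}  (empty — regression defined)
  G \ add = {ball_in(b3,rmA), ball_in(b4,rmB), ball_in(b5,rmA), free(left), free(right)} \ {ball_in(b5,rmA), free(left)} = {ball_in(b3,rmA), ball_in(b4,rmB), free(right)}
  ∪ pre   = {ball_in(b3,rmA), ball_in(b4,rmB), free(right)} ∪ {carry(b5,left), robot_in(rmA)}
          = {ball_in(b3,rmA), ball_in(b4,rmB), carry(b5,left), free(right), robot_in(rmA)}

== RESULT ==
["ball_in(b3,rmA)", "ball_in(b4,rmB)", "carry(b5,left)", "free(right)", "robot_in(rmA)"]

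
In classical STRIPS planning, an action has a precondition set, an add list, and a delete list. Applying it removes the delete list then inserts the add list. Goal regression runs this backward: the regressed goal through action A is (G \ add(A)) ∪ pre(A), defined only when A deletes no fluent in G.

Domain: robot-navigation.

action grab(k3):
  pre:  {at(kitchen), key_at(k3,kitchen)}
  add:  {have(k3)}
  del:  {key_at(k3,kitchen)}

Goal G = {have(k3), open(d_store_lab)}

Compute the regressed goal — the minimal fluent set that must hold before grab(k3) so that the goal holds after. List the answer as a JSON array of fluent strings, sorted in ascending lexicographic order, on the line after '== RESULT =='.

Regress:
  G ∩ del = {}  (empty — regression defined)
  G \ add = {have(k3), open(d_store_lab)} \ {have(k3)} = {open(d_store_lab)}
  ∪ pre   = {open(d_store_lab)} ∪ {at(kitchen), key_at(k3,kitchen)}
          = {at(kitchen), key_at(k3,kitchen), open(d_store_lab)}

== RESULT ==
["at(kitchen)", "key_at(k3,kitchen)", "open(d_store_lab)"]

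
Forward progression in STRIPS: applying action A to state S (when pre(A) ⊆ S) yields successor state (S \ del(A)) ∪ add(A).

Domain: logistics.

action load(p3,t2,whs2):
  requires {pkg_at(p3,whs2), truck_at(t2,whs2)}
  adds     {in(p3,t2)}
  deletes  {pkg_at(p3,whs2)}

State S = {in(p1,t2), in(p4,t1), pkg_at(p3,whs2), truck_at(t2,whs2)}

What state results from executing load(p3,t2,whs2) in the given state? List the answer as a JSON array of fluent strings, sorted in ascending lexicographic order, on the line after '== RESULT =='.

Progress:
  pre ⊆ S: {pkg_at(p3,whs2), truck_at(t2,whs2)} ⊆ S  — applicable
  S \ del = {in(p1,t2), in(p4,t1), truck_at(t2,whs2)}
  ∪ add   = {in(p1,t2), in(p3,t2), in(p4,t1), truck_at(t2,whs2)}

== RESULT ==
["in(p1,t2)", "in(p3,t2)", "in(p4,t1)", "truck_at(t2,whs2)"]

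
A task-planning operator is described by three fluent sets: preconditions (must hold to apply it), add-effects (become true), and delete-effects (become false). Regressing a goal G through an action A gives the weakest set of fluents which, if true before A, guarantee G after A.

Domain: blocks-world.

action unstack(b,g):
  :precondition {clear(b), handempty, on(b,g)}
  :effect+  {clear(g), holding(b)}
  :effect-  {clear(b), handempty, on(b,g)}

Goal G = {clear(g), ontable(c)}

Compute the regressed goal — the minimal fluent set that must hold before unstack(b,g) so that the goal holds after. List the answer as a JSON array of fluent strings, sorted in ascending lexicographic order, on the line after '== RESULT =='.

Regress:
  G ∩ del = {}  (empty — regression defined)
  G \ add = {clear(g), ontable(c)} \ {clear(g), holding(b)} = {ontable(c)}
  ∪ pre   = {ontable(c)} ∪ {clear(b), handempty, on(b,g)}
          = {clear(b), handempty, on(b,g), ontable(c)}

== RESULT ==
["clear(b)", "handempty", "on(b,g)", "ontable(c)"]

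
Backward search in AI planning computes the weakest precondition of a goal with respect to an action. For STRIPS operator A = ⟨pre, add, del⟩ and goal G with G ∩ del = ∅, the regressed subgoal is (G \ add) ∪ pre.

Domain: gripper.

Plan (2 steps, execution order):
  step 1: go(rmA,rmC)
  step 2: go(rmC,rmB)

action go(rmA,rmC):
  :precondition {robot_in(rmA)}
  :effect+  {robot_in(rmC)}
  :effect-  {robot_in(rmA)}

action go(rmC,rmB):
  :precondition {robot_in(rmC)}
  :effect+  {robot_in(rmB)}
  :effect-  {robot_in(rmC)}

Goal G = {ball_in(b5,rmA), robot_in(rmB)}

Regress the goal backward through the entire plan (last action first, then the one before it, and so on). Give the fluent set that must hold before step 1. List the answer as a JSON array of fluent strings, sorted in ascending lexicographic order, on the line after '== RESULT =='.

Regress step by step:
  through step 2 (go(rmC,rmB)): drop {robot_in(rmB)}, keep {ball_in(b5,rmA)}, require {robot_in(rmC)}
    → {ball_in(b5,rmA), robot_in(rmC)}
  through step 1 (go(rmA,rmC)): drop {robot_in(rmC)}, keep {ball_in(b5,rmA)}, require {robot_in(rmA)}
    → {ball_in(b5,rmA), robot_in(rmA)}

== RESULT ==
["ball_in(b5,rmA)", "robot_in(rmA)"]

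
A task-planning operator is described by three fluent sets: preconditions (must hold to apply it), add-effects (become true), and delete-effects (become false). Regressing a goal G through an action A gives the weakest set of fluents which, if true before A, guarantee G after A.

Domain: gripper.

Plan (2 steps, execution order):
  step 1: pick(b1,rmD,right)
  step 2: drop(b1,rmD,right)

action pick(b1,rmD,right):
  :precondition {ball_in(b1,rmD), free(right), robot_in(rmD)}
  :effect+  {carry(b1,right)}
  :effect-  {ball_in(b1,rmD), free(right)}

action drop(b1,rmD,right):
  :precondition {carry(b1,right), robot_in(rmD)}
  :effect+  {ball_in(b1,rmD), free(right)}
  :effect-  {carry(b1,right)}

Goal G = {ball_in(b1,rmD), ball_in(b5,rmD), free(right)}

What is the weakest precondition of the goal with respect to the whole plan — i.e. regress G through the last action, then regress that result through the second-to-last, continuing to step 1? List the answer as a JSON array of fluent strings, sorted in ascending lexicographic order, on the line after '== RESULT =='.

Work backward from the goal:
  through step 2 (drop(b1,rmD,right)): drop {ball_in(b1,rmD), free(right)}, keep {ball_in(b5,rmD)}, require {carry(b1,right), robot_in(rmD)}
    → {ball_in(b5,rmD), carry(b1,right), robot_in(rmD)}
  through step 1 (pick(b1,rmD,right)): drop {carry(b1,right)}, keep {ball_in(b5,rmD), robot_in(rmD)}, require {ball_in(b1,rmD), free(right), robot_in(rmD)}
    → {ball_in(b1,rmD), ball_in(b5,rmD), free(right), robot_in(rmD)}

== RESULT ==
["ball_in(b1,rmD)", "ball_in(b5,rmD)", "free(right)", "robot_in(rmD)"]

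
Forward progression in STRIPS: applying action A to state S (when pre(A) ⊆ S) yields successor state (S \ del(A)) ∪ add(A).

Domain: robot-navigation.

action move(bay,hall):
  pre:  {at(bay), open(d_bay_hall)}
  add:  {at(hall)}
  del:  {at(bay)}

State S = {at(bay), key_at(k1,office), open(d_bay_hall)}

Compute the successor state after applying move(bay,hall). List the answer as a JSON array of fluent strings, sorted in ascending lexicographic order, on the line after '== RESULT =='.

Progress:
  pre ⊆ S: {at(bay), open(d_bay_hall)} ⊆ S  — applicable
  S \ del = {key_at(k1,office), open(d_bay_hall)}
  ∪ add   = {at(hall), key_at(k1,office), open(d_bay_hall)}

== RESULT ==
["at(hall)", "key_at(k1,office)", "open(d_bay_hall)"]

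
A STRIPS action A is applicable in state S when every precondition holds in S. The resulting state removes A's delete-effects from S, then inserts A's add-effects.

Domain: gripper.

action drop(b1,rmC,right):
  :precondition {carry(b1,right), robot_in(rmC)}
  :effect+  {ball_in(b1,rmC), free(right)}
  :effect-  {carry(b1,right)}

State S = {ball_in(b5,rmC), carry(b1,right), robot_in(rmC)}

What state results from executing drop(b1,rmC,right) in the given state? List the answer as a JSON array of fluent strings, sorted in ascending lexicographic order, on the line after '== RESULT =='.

Progress:
  pre ⊆ S: {carry(b1,right), robot_in(rmC)} ⊆ S  — applicable
  S \ del = {ball_in(b5,rmC), robot_in(rmC)}
  ∪ add   = {ball_in(b1,rmC), ball_in(b5,rmC), free(right), robot_in(rmC)}

== RESULT ==
["ball_in(b1,rmC)", "ball_in(b5,rmC)", "free(right)", "robot_in(rmC)"]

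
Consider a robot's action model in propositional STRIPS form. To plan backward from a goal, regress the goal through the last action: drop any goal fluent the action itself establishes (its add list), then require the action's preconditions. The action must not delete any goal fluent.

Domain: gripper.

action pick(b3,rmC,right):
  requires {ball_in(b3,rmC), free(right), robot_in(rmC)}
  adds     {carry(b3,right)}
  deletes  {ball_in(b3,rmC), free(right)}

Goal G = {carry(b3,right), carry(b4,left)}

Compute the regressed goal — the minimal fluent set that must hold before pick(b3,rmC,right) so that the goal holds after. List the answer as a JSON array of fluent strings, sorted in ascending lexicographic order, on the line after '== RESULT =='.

Regress:
  G ∩ del = {}  (empty — regression defined)
  G \ add = {carry(b3,right), carry(b4,left)} \ {carry(b3,right)} = {carry(b4,left)}
  ∪ pre   = {carry(b4,left)} ∪ {ball_in(b3,rmC), free(right), robot_in(rmC)}
          = {ball_in(b3,rmC), carry(b4,left), free(right), robot_in(rmC)}

== RESULT ==
["ball_in(b3,rmC)", "carry(b4,left)", "free(right)", "robot_in(rmC)"]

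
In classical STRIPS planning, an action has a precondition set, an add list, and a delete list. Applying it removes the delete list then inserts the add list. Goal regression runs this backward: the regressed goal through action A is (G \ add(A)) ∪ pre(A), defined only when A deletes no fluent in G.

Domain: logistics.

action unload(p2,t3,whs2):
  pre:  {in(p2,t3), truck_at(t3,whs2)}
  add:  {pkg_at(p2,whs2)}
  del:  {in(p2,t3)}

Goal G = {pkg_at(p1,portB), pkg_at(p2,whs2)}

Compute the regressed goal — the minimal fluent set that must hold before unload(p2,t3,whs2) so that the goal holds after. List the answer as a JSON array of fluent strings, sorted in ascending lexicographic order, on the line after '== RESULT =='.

Compute (G \ add) ∪ pre:
  G ∩ del = {}  (empty — regression defined)
  G \ add = {pkg_at(p1,portB), pkg_at(p2,whs2)} \ {pkg_at(p2,whs2)} = {pkg_at(p1,portB)}
  ∪ pre   = {pkg_at(p1,portB)} ∪ {in(p2,t3), truck_at(t3,whs2)}
          = {in(p2,t3), pkg_at(p1,portB), truck_at(t3,whs2)}

== RESULT ==
["in(p2,t3)", "pkg_at(p1,portB)", "truck_at(t3,whs2)"]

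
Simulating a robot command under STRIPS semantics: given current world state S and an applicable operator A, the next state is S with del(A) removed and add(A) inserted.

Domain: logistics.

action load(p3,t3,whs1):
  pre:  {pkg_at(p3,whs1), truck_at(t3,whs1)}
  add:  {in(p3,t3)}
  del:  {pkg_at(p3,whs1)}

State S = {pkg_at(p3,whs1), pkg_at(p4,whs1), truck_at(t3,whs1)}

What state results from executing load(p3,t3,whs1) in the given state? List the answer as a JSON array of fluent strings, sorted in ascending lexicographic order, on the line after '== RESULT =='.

Progress:
  pre ⊆ S: {pkg_at(p3,whs1), truck_at(t3,whs1)} ⊆ S  — applicable
  S \ del = {pkg_at(p4,whs1), truck_at(t3,whs1)}
  ∪ add   = {in(p3,t3), pkg_at(p4,whs1), truck_at(t3,whs1)}

== RESULT ==
["in(p3,t3)", "pkg_at(p4,whs1)", "truck_at(t3,whs1)"]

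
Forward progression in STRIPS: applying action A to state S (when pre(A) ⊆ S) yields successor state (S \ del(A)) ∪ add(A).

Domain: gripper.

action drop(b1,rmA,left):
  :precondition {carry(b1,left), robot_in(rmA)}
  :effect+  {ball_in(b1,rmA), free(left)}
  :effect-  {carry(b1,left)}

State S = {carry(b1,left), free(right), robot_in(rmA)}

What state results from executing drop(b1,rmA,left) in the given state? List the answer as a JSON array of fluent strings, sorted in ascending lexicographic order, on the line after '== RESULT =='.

Compute (S \ del) ∪ add:
  pre ⊆ S: {carry(b1,left), robot_in(rmA)} ⊆ S  — applicable
  S \ del = {free(right), robot_in(rmA)}
  ∪ add   = {ball_in(b1,rmA), free(left), free(right), robot_in(rmA)}

== RESULT ==
["ball_in(b1,rmA)", "free(left)", "free(right)", "robot_in(rmA)"]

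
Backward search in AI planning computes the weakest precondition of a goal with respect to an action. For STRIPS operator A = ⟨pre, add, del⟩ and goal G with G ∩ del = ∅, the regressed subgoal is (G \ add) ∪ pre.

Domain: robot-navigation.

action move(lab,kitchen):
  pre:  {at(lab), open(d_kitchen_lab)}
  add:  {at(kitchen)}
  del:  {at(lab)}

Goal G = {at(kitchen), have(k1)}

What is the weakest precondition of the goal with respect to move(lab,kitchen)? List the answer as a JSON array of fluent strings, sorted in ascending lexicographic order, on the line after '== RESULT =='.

Regress:
  G ∩ del = {}  (empty — regression defined)
  G \ add = {at(kitchen), have(k1)} \ {at(kitchen)} = {have(k1)}
  ∪ pre   = {have(k1)} ∪ {at(lab), open(d_kitchen_lab)}
          = {at(lab), have(k1), open(d_kitchen_lab)}

== RESULT ==
["at(lab)", "have(k1)", "open(d_kitchen_lab)"]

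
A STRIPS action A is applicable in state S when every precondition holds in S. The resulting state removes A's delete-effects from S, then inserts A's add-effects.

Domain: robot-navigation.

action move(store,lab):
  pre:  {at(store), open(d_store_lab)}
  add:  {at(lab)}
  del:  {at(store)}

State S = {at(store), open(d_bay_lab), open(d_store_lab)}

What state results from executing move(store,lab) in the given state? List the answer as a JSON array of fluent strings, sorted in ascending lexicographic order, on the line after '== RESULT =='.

Compute (S \ del) ∪ add:
  pre ⊆ S: {at(store), open(d_store_lab)} ⊆ S  — applicable
  S \ del = {open(d_bay_lab), open(d_store_lab)}
  ∪ add   = {at(lab), open(d_bay_lab), open(d_store_lab)}

== RESULT ==
["at(lab)", "open(d_bay_lab)", "open(d_store_lab)"]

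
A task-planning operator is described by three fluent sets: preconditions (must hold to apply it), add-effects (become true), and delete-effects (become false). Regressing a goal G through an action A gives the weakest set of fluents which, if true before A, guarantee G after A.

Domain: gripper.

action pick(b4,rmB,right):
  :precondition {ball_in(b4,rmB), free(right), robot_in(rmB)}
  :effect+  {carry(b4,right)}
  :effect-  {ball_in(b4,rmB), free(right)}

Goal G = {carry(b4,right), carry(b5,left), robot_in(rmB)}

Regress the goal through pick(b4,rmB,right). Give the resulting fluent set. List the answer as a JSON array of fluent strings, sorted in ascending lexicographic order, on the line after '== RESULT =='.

Regress:
  G ∩ del = {}  (empty — regression defined)
  G \ add = {carry(b4,right), carry(b5,left), robot_in(rmB)} \ {carry(b4,right)} = {carry(b5,left), robot_in(rmB)}
  ∪ pre   = {carry(b5,left), robot_in(rmB)} ∪ {ball_in(b4,rmB), free(right), robot_in(rmB)}
          = {ball_in(b4,rmB), carry(b5,left), free(right), robot_in(rmB)}

== RESULT ==
["ball_in(b4,rmB)", "carry(b5,left)", "free(right)", "robot_in(rmB)"]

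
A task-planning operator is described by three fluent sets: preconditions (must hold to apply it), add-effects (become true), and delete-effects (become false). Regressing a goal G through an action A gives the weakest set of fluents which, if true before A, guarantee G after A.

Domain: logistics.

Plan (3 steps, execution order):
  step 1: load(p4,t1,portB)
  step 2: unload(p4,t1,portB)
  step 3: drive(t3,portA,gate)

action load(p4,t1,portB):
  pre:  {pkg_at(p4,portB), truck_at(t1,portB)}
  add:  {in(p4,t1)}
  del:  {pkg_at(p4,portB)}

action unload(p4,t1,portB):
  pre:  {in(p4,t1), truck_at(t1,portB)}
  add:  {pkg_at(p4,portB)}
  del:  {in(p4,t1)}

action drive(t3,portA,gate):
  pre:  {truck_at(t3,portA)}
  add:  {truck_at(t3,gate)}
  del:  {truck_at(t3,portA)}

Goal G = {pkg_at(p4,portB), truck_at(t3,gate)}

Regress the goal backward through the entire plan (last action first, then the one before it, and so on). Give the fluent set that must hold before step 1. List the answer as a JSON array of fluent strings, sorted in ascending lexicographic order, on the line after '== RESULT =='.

Work backward from the goal:
  through step 3 (drive(t3,portA,gate)): drop {truck_at(t3,gate)}, keep {pkg_at(p4,portB)}, require {truck_at(t3,portA)}
    → {pkg_at(p4,portB), truck_at(t3,portA)}
  through step 2 (unload(p4,t1,portB)): drop {pkg_at(p4,portB)}, keep {truck_at(t3,portA)}, require {in(p4,t1), truck_at(t1,portB)}
    → {in(p4,t1), truck_at(t1,portB), truck_at(t3,portA)}
  through step 1 (load(p4,t1,portB)): drop {in(p4,t1)}, keep {truck_at(t1,portB), truck_at(t3,portA)}, require {pkg_at(p4,portB), truck_at(t1,portB)}
    → {pkg_at(p4,portB), truck_at(t1,portB), truck_at(t3,portA)}

== RESULT ==
["pkg_at(p4,portB)", "truck_at(t1,portB)", "truck_at(t3,portA)"]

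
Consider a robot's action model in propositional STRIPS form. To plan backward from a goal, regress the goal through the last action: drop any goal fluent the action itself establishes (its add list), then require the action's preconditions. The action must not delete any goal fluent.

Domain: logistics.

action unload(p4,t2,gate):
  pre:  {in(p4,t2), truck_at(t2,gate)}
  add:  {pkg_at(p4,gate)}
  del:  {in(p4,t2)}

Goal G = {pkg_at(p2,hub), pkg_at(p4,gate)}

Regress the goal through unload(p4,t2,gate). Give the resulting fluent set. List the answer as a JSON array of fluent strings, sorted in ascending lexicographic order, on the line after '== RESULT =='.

Compute (G \ add) ∪ pre:
  G ∩ del = {}  (empty — regression defined)
  G \ add = {pkg_at(p2,hub), pkg_at(p4,gate)} \ {pkg_at(p4,gate)} = {pkg_at(p2,hub)}
  ∪ pre   = {pkg_at(p2,hub)} ∪ {in(p4,t2), truck_at(t2,gate)}
          = {in(p4,t2), pkg_at(p2,hub), truck_at(t2,gate)}

== RESULT ==
["in(p4,t2)", "pkg_at(p2,hub)", "truck_at(t2,gate)"]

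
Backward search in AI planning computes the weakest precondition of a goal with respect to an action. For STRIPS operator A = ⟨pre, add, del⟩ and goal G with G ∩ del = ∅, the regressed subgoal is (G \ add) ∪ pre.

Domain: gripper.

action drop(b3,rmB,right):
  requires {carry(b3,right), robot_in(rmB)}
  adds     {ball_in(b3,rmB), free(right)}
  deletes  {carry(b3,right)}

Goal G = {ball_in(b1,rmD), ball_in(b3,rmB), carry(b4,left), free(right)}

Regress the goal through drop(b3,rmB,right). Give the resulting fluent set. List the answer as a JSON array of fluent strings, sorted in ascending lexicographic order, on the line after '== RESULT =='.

Regress:
  G ∩ del = {}  (empty — regression defined)
  G \ add = {ball_in(b1,rmD), ball_in(b3,rmB), carry(b4,left), free(right)} \ {ball_in(b3,rmB), free(right)} = {ball_in(b1,rmD), carry(b4,left)}
  ∪ pre   = {ball_in(b1,rmD), carry(b4,left)} ∪ {carry(b3,right), robot_in(rmB)}
          = {ball_in(b1,rmD), carry(b3,right), carry(b4,left), robot_in(rmB)}

== RESULT ==
["ball_in(b1,rmD)", "carry(b3,right)", "carry(b4,left)", "robot_in(rmB)"]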